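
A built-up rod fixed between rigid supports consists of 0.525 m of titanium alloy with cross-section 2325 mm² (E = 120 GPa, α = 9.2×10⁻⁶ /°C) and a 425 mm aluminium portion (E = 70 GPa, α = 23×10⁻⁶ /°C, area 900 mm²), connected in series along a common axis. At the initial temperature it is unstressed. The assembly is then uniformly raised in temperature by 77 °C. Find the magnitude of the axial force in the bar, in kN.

P ≈ 130 kN (compressive)

If the supports were absent, the total length change would be Σ αᵢΔT Lᵢ = 9.2×10⁻⁶×77×525 + 23×10⁻⁶×77×425 = 1.125 mm.
The walls prevent any net length change, so an axial force P (same in every segment) develops. Compatibility: P · Σ Lᵢ/(AᵢEᵢ) = δ_free.
Σ Lᵢ/(AᵢEᵢ) = 525/(2325×120×10³) + 425/(900×70×10³) = 8.628×10⁻⁶ mm/N.
Hence P = δ_free / Σ(L/AE) = 1.125/8.628×10⁻⁶ = 130.3 kN (compressive).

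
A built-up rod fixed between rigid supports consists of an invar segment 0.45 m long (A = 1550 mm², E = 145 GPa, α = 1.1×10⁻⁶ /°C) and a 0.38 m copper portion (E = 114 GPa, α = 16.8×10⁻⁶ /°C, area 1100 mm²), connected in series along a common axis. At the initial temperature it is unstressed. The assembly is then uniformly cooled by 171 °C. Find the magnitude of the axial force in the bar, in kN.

With the walls removed the bar would change length by δ_free = Σ αᵢΔT Lᵢ = 1.1×10⁻⁶×171×450 + 16.8×10⁻⁶×171×380 = 1.176 mm.
The rigid supports impose zero overall length change; the single axial force P common to all segments must satisfy P Σ Lᵢ/(AᵢEᵢ) = δ_free.
Σ Lᵢ/(AᵢEᵢ) = 450/(1550×145×10³) + 380/(1100×114×10³) = 5.033×10⁻⁶ mm/N.
Hence P = δ_free / Σ(L/AE) = 1.176/5.033×10⁻⁶ = 233.7 kN (tensile).

P ≈ 234 kN (tensile)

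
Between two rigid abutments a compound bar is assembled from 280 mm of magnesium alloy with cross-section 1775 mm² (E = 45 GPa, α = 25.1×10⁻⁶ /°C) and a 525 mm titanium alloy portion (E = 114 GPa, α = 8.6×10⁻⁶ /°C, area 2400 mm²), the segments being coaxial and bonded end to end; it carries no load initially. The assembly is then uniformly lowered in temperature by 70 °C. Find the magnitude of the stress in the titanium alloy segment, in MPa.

With the walls removed the bar would change length by δ_free = Σ αᵢΔT Lᵢ = 25.1×10⁻⁶×70×280 + 8.6×10⁻⁶×70×525 = 0.808 mm.
Since the ends are fixed, an axial force P builds up, equal in every segment, with P · Σ Lᵢ/(AᵢEᵢ) = δ_free.
Σ Lᵢ/(AᵢEᵢ) = 280/(1775×45×10³) + 525/(2400×114×10³) = 5.424×10⁻⁶ mm/N.
P = 0.808 / 5.424×10⁻⁶ = 149000 N = 149 kN, tensile.
σ_{titanium alloy} = P / A = 149000 / 2400 = 62.07 MPa.

σ ≈ 62.1 MPa (tensile)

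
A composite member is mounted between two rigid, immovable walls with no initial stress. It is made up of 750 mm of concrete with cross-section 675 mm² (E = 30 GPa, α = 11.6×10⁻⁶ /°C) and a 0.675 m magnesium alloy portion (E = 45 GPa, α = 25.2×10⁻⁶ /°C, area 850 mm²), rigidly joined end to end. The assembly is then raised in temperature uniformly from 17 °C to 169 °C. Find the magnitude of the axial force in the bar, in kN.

If the supports were absent, the total length change would be Σ αᵢΔT Lᵢ = 11.6×10⁻⁶×152×750 + 25.2×10⁻⁶×152×675 = 3.908 mm.
The walls prevent any net length change, so an axial force P (same in every segment) develops. Compatibility: P · Σ Lᵢ/(AᵢEᵢ) = δ_free.
Σ Lᵢ/(AᵢEᵢ) = 750/(675×30×10³) + 675/(850×45×10³) = 5.468×10⁻⁵ mm/N.
Hence P = δ_free / Σ(L/AE) = 3.908/5.468×10⁻⁵ = 71.46 kN (compressive).

P ≈ 71.5 kN (compressive)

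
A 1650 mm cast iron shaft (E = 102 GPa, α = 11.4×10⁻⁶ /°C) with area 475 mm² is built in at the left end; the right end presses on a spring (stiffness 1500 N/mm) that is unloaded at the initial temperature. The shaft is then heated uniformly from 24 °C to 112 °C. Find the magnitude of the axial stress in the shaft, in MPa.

σ ≈ 4.97 MPa (compressive)

Free thermal expansion: δ_free = αΔT L = 11.4×10⁻⁶ × 88 × 1650 = 1.655 mm.
Let P be the compressive force at the spring. The shaft shortens elastically by PL/(AE) and the spring compresses by P/k; together these equal δ_free.
P [ L/(AE) + 1/k ] = δ_free → P [ 1650/(475×102×10³) + 1/(1500) ] = 1.655.
P = 1.655 / 0.0007007 = 2362 N.
σ = P/A = 2362/475 = 4.973 MPa.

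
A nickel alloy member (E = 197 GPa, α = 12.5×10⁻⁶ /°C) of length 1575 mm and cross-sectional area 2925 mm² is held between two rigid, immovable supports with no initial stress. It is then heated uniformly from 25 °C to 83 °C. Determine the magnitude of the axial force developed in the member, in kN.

P ≈ 418 kN (compressive)

Full restraint means ε = 0, so the stress is σ = EαΔT = 197×10³ × 12.5×10⁻⁶ × 58 = 142.8 MPa.
P = AEαΔT = 2925 × 197×10³ × 12.5×10⁻⁶ × 58 = 417.8 kN (compressive).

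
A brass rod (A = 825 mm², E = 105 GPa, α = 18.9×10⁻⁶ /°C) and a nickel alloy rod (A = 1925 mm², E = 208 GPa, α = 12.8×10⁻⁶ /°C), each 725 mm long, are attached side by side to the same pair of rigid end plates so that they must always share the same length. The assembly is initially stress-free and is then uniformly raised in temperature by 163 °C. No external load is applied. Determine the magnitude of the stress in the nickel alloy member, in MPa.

σ ≈ 36.8 MPa (tensile)

Equilibrium of a rigid end plate with no external load gives equal and opposite internal forces ±P in the two members. Since α_{brass} > α_{nickel alloy}, heating drives the brass into compression and the nickel alloy into tension.
Setting the final lengths equal and cancelling L: (α₁ − α₂)ΔT = P/(A₁E₁) + P/(A₂E₂).
|α₁ − α₂|·ΔT = 6.1×10⁻⁶ × 163 = 0.0009943.
1/(A₁E₁) + 1/(A₂E₂) = 1/(825×105×10³) + 1/(1925×208×10³) = 1.404×10⁻⁸ N⁻¹.
P = 0.0009943 / 1.404×10⁻⁸ = 70810 N = 70.81 kN.
σ_{nickel alloy} = P/A₂ = 70810/1925 = 36.79 MPa, tensile.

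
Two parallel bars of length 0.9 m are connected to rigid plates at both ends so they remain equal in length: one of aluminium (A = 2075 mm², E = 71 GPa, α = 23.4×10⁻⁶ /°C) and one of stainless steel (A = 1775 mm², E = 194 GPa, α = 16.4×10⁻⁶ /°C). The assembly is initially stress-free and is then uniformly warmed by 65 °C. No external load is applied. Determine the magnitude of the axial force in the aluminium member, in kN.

Equilibrium of a rigid end plate with no external load gives equal and opposite internal forces ±P in the two members. Since α_{aluminium} > α_{stainless steel}, heating drives the aluminium into compression and the stainless steel into tension.
Setting the final lengths equal and cancelling L: (α₁ − α₂)ΔT = P/(A₁E₁) + P/(A₂E₂).
|α₁ − α₂|·ΔT = 7×10⁻⁶ × 65 = 0.000455.
1/(A₁E₁) + 1/(A₂E₂) = 1/(2075×71×10³) + 1/(1775×194×10³) = 9.692×10⁻⁹ N⁻¹.
P = 0.000455 / 9.692×10⁻⁹ = 46950 N = 46.95 kN.

P ≈ 46.9 kN (compressive in the aluminium)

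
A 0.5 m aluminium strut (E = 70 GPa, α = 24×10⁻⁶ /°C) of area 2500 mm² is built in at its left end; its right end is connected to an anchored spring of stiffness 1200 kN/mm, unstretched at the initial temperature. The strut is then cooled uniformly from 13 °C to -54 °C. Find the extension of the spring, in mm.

δ ≈ 0.182 mm

Free thermal contraction: δ_free = αΔT L = 24×10⁻⁶ × 67 × 500 = 0.804 mm.
Let P be the tensile force in the spring. The strut extends elastically by PL/(AE) and the spring stretches by P/k; together these equal δ_free.
P [ L/(AE) + 1/k ] = δ_free → P [ 500/(2500×70×10³) + 1/(1200×10³) ] = 0.804.
P = 0.804 / 3.69×10⁻⁶ = 217900 N.
Spring extension = P/k = 217900/(1200×10³) = 0.1815 mm.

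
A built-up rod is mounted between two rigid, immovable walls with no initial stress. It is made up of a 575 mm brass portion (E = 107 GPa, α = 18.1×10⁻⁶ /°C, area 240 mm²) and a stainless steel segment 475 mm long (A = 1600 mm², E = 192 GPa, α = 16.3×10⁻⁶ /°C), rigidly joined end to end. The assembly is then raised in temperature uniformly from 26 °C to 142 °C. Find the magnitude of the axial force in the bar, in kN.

P ≈ 88 kN (compressive)

With the walls removed the bar would change length by δ_free = Σ αᵢΔT Lᵢ = 18.1×10⁻⁶×116×575 + 16.3×10⁻⁶×116×475 = 2.105 mm.
The rigid supports impose zero overall length change; the single axial force P common to all segments must satisfy P Σ Lᵢ/(AᵢEᵢ) = δ_free.
Σ Lᵢ/(AᵢEᵢ) = 575/(240×107×10³) + 475/(1600×192×10³) = 2.394×10⁻⁵ mm/N.
Hence P = δ_free / Σ(L/AE) = 2.105/2.394×10⁻⁵ = 87.96 kN (compressive).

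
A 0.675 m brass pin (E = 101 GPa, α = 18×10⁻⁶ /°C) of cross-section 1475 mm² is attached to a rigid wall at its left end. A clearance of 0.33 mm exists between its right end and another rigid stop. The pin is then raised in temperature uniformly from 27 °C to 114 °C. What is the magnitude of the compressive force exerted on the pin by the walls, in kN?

P ≈ 160 kN

Free thermal elongation = αΔT L = 18×10⁻⁶ × 87 × 675 = 1.057 mm.
After closing the 0.33 mm clearance, 1.057 − 0.33 = 0.727 mm of expansion remains to be suppressed by the wall.
Compatibility: PL/(AE) = 0.727 mm, so σ = P/A = E × (0.727/675) = 108.8 MPa.
P = σA = 108.8 × 1475 = 160.5 kN.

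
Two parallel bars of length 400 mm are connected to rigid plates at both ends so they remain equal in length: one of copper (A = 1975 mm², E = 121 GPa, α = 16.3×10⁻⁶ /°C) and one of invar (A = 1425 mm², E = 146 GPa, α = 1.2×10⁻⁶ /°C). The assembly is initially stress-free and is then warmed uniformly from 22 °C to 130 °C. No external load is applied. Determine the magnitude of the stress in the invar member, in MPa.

σ ≈ 127 MPa (tensile)

Both members must finish at the same length. With the larger α, the copper tends to over-expand; the plates restrain it, putting the copper in compression and the invar in tension. With no external load the two internal forces are equal and opposite, magnitude P.
Compatibility of the two members (thermal + elastic change equal): (α₁ − α₂)ΔT = P·[1/(A₁E₁) + 1/(A₂E₂)].
|α₁ − α₂|·ΔT = 15.1×10⁻⁶ × 108 = 0.001631.
1/(A₁E₁) + 1/(A₂E₂) = 1/(1975×121×10³) + 1/(1425×146×10³) = 8.991×10⁻⁹ N⁻¹.
So P = 0.001631 / 8.991×10⁻⁹ = 181.4 kN.
σ_{invar} = P/A₂ = 181400/1425 = 127.3 MPa, tensile.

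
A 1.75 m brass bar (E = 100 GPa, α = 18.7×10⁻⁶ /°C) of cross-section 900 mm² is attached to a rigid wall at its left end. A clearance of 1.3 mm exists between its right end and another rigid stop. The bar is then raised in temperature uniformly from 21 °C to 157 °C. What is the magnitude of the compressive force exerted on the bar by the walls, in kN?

P ≈ 162 kN

Free thermal elongation = αΔT L = 18.7×10⁻⁶ × 136 × 1750 = 4.451 mm.
After closing the 1.3 mm clearance, 4.451 − 1.3 = 3.151 mm of expansion remains to be suppressed by the wall.
That suppressed elongation corresponds to σ = E·Δ/L = 100×10³ × 3.151/1750 = 180 MPa.
P = σA = 180 × 900 = 162 kN.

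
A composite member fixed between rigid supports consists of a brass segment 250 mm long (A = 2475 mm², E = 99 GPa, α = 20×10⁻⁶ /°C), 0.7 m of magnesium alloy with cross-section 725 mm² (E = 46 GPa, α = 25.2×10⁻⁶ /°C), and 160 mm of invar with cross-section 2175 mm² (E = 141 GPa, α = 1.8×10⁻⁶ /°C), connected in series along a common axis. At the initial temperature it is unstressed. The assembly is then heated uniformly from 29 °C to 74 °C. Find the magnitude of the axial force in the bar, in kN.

Free thermal expansion of the whole bar: Σ αᵢΔT Lᵢ = 20×10⁻⁶×45×250 + 25.2×10⁻⁶×45×700 + 1.8×10⁻⁶×45×160 = 1.032 mm.
The rigid supports impose zero overall length change; the single axial force P common to all segments must satisfy P Σ Lᵢ/(AᵢEᵢ) = δ_free.
Σ Lᵢ/(AᵢEᵢ) = 250/(2475×99×10³) + 700/(725×46×10³) + 160/(2175×141×10³) = 2.253×10⁻⁵ mm/N.
So P = 1.032 / 2.253×10⁻⁵ = 45.79 kN, compressive.

P ≈ 45.8 kN (compressive)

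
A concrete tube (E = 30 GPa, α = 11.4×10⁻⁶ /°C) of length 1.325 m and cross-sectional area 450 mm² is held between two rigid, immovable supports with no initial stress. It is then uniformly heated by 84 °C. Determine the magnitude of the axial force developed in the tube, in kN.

P ≈ 12.9 kN (compressive)

The ends cannot move, so σ = EαΔT = 30×10³ × 11.4×10⁻⁶ × 84 = 28.73 MPa.
P = AEαΔT = 450 × 30×10³ × 11.4×10⁻⁶ × 84 = 12.93 kN (compressive).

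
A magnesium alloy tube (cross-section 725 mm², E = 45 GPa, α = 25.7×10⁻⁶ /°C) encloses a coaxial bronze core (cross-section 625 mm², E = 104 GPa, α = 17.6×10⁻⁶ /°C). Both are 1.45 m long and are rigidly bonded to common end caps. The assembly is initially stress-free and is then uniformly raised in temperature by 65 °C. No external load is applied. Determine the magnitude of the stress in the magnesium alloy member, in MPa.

σ ≈ 15.8 MPa (compressive)

Both members must finish at the same length. With the larger α, the magnesium alloy tends to over-expand; the plates restrain it, putting the magnesium alloy in compression and the bronze in tension. With no external load the two internal forces are equal and opposite, magnitude P.
Compatibility of the two members (thermal + elastic change equal): (α₁ − α₂)ΔT = P·[1/(A₁E₁) + 1/(A₂E₂)].
|α₁ − α₂|·ΔT = 8.1×10⁻⁶ × 65 = 0.0005265.
1/(A₁E₁) + 1/(A₂E₂) = 1/(725×45×10³) + 1/(625×104×10³) = 4.604×10⁻⁸ N⁻¹.
So P = 0.0005265 / 4.604×10⁻⁸ = 11.44 kN.
σ_{magnesium alloy} = P/A₁ = 11440/725 = 15.77 MPa, compressive.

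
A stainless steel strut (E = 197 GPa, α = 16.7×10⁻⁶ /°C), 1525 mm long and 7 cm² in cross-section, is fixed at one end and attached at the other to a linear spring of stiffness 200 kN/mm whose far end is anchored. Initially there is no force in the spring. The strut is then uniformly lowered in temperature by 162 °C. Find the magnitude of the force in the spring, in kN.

P ≈ 257 kN

Free thermal contraction: δ_free = αΔT L = 16.7×10⁻⁶ × 162 × 1525 = 4.126 mm.
Let P be the tensile force in the spring. The strut extends elastically by PL/(AE) and the spring stretches by P/k; together these equal δ_free.
P [ L/(AE) + 1/k ] = δ_free → P [ 1525/(700×197×10³) + 1/(200×10³) ] = 4.126.
P = 4.126 / 1.606×10⁻⁵ = 256900 N.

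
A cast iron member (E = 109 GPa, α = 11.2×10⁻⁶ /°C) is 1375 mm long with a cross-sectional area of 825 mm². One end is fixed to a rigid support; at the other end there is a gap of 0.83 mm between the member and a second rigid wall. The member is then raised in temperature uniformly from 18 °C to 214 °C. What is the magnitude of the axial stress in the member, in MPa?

σ ≈ 173 MPa (compressive)

Free thermal elongation = αΔT L = 11.2×10⁻⁶ × 196 × 1375 = 3.018 mm.
The gap closes (δ_free > 0.83 mm) and the wall then resists a further 3.018 − 0.83 = 2.188 mm of expansion.
So σ = E(δ_free − g)/L = 109×10³ × 2.188/1375 = 173.5 MPa.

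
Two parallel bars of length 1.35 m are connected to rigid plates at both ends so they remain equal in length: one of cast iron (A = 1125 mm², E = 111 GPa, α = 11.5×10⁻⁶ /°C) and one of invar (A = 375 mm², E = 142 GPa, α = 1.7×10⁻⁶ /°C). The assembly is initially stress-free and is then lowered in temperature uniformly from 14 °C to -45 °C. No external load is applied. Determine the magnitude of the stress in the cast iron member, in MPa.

σ ≈ 19.2 MPa (tensile)

Both members must finish at the same length. With the larger α, the cast iron tends to over-contract; the plates restrain it, putting the cast iron in tension and the invar in compression. With no external load the two internal forces are equal and opposite, magnitude P.
Compatibility of the two members (thermal + elastic change equal): (α₁ − α₂)ΔT = P·[1/(A₁E₁) + 1/(A₂E₂)].
|α₁ − α₂|·ΔT = 9.8×10⁻⁶ × 59 = 0.0005782.
1/(A₁E₁) + 1/(A₂E₂) = 1/(1125×111×10³) + 1/(375×142×10³) = 2.679×10⁻⁸ N⁻¹.
So P = 0.0005782 / 2.679×10⁻⁸ = 21.58 kN.
σ_{cast iron} = P/A₁ = 21580/1125 = 19.19 MPa, tensile.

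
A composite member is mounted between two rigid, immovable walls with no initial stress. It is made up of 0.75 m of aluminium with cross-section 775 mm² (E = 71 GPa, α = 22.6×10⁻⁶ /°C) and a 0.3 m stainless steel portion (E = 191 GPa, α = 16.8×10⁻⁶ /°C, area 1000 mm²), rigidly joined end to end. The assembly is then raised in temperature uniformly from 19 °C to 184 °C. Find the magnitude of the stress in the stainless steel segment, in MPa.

If the supports were absent, the total length change would be Σ αᵢΔT Lᵢ = 22.6×10⁻⁶×165×750 + 16.8×10⁻⁶×165×300 = 3.628 mm.
Since the ends are fixed, an axial force P builds up, equal in every segment, with P · Σ Lᵢ/(AᵢEᵢ) = δ_free.
Σ Lᵢ/(AᵢEᵢ) = 750/(775×71×10³) + 300/(1000×191×10³) = 1.52×10⁻⁵ mm/N.
So P = 3.628 / 1.52×10⁻⁵ = 238.7 kN, compressive.
σ_{stainless steel} = P / A = 238700 / 1000 = 238.7 MPa.

σ ≈ 239 MPa (compressive)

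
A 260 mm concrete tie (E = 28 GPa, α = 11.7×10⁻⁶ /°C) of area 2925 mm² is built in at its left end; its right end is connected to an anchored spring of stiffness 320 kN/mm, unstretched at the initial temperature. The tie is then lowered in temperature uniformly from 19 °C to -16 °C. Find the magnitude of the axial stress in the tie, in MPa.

σ ≈ 5.78 MPa (tensile)

Free thermal contraction: δ_free = αΔT L = 11.7×10⁻⁶ × 35 × 260 = 0.1065 mm.
Let P be the tensile force in the spring. The tie extends elastically by PL/(AE) and the spring stretches by P/k; together these equal δ_free.
P [ L/(AE) + 1/k ] = δ_free → P [ 260/(2925×28×10³) + 1/(320×10³) ] = 0.1065.
P = 0.1065 / 6.3×10⁻⁶ = 16900 N.
σ = P/A = 16900/2925 = 5.778 MPa.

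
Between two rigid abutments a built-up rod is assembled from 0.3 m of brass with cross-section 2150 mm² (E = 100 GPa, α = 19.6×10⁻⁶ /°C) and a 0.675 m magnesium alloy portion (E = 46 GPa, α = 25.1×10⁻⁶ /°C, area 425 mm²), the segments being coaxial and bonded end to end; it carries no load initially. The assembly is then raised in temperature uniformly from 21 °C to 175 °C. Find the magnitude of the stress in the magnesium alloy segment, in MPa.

σ ≈ 230 MPa (compressive)

With the walls removed the bar would change length by δ_free = Σ αᵢΔT Lᵢ = 19.6×10⁻⁶×154×300 + 25.1×10⁻⁶×154×675 = 3.515 mm.
Since the ends are fixed, an axial force P builds up, equal in every segment, with P · Σ Lᵢ/(AᵢEᵢ) = δ_free.
Σ Lᵢ/(AᵢEᵢ) = 300/(2150×100×10³) + 675/(425×46×10³) = 3.592×10⁻⁵ mm/N.
Hence P = δ_free / Σ(L/AE) = 3.515/3.592×10⁻⁵ = 97.84 kN (compressive).
σ_{magnesium alloy} = P / A = 97840 / 425 = 230.2 MPa.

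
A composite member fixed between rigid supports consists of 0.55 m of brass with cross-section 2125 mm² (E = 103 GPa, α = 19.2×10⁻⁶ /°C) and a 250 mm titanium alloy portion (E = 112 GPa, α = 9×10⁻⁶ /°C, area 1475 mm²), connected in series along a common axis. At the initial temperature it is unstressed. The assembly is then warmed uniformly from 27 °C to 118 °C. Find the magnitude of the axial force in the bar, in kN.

P ≈ 290 kN (compressive)

Free thermal expansion of the whole bar: Σ αᵢΔT Lᵢ = 19.2×10⁻⁶×91×550 + 9×10⁻⁶×91×250 = 1.166 mm.
The walls prevent any net length change, so an axial force P (same in every segment) develops. Compatibility: P · Σ Lᵢ/(AᵢEᵢ) = δ_free.
Σ Lᵢ/(AᵢEᵢ) = 550/(2125×103×10³) + 250/(1475×112×10³) = 4.026×10⁻⁶ mm/N.
So P = 1.166 / 4.026×10⁻⁶ = 289.5 kN, compressive.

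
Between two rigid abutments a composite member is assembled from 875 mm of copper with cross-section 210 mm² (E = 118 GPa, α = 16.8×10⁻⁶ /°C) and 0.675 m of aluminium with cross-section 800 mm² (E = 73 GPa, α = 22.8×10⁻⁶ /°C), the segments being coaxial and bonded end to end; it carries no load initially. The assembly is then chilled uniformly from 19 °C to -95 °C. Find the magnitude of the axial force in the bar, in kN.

P ≈ 73.2 kN (tensile)

If the supports were absent, the total length change would be Σ αᵢΔT Lᵢ = 16.8×10⁻⁶×114×875 + 22.8×10⁻⁶×114×675 = 3.43 mm.
The rigid supports impose zero overall length change; the single axial force P common to all segments must satisfy P Σ Lᵢ/(AᵢEᵢ) = δ_free.
Σ Lᵢ/(AᵢEᵢ) = 875/(210×118×10³) + 675/(800×73×10³) = 4.687×10⁻⁵ mm/N.
P = 3.43 / 4.687×10⁻⁵ = 73190 N = 73.19 kN, tensile.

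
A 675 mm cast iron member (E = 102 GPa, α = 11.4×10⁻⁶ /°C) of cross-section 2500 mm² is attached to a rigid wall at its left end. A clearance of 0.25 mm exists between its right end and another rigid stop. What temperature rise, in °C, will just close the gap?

ΔT ≈ 32.5 °C

Contact occurs when the free expansion equals the gap: αΔT L = 0.25 mm.
ΔT = 0.25 / (11.4×10⁻⁶ × 675) = 32.49 °C.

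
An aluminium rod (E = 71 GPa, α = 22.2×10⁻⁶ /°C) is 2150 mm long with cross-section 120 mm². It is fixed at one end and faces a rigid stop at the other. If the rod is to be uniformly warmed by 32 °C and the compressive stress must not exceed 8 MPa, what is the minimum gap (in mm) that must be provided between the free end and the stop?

g ≈ 1.29 mm

Free expansion if unrestrained: δ_free = αΔT L = 22.2×10⁻⁶ × 32 × 2150 = 1.527 mm.
A stress of 8 MPa corresponds to the wall pushing the rod back by σL/E = 8×2150/(71×10³) = 0.2423 mm.
So the gap has to take up the difference, g_min = δ_free − σL/E = 1.527 − 0.2423 = 1.285 mm.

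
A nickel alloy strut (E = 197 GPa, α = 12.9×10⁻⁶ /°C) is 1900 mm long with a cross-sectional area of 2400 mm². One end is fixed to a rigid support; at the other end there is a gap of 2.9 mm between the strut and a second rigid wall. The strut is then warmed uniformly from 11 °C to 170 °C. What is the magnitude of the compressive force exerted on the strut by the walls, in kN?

P ≈ 248 kN

If the wall were absent the strut would grow by αΔT L = 12.9×10⁻⁶ × 159 × 1900 = 3.897 mm.
After closing the 2.9 mm clearance, 3.897 − 2.9 = 0.9971 mm of expansion remains to be suppressed by the wall.
So σ = E(δ_free − g)/L = 197×10³ × 0.9971/1900 = 103.4 MPa.
P = σA = 103.4 × 2400 = 248.1 kN.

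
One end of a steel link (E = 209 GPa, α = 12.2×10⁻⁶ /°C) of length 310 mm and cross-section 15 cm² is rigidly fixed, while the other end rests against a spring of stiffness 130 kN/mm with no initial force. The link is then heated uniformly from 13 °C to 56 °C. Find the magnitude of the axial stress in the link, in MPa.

σ ≈ 12.5 MPa (compressive)

Free thermal expansion: δ_free = αΔT L = 12.2×10⁻⁶ × 43 × 310 = 0.1626 mm.
With a force P in the spring, the elastic change of the link is PL/(AE) and that of the spring is P/k; compatibility requires their sum to equal δ_free.
P [ L/(AE) + 1/k ] = δ_free → P [ 310/(1500×209×10³) + 1/(130×10³) ] = 0.1626.
P = 0.1626 / 8.681×10⁻⁶ = 18730 N.
σ = P/A = 18730/1500 = 12.49 MPa.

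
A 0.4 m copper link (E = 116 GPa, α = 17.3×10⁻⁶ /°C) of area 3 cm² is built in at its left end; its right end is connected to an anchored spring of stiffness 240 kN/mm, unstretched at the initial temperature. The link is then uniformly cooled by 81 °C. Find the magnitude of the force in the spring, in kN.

If the spring were absent the link would shorten by αΔT L = 17.3×10⁻⁶ × 81 × 400 = 0.5605 mm.
Let P be the tensile force in the spring. The link extends elastically by PL/(AE) and the spring stretches by P/k; together these equal δ_free.
So P = δ_free / [L/(AE) + 1/k] = 0.5605 / [ 400/(300×116×10³) + 1/(240×10³) ].
P = 0.5605 / 1.566×10⁻⁵ = 35790 N.

P ≈ 35.8 kN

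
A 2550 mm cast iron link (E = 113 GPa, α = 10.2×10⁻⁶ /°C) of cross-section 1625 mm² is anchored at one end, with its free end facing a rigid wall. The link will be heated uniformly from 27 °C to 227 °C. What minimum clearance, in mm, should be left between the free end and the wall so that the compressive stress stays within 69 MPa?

g ≈ 3.64 mm

Free expansion if unrestrained: δ_free = αΔT L = 10.2×10⁻⁶ × 200 × 2550 = 5.202 mm.
A stress of 69 MPa corresponds to the wall pushing the link back by σL/E = 69×2550/(113×10³) = 1.557 mm.
The gap must absorb the remainder: g_min = 5.202 − 1.557 = 3.645 mm.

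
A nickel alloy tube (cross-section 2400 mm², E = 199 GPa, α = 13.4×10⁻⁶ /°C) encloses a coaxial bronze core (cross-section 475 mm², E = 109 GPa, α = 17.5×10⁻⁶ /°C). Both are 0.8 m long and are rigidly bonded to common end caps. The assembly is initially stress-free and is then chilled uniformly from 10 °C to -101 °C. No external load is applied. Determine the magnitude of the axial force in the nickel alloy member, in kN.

P ≈ 21.3 kN (compressive in the nickel alloy)

The bronze has the larger α, so on cooling it would change length more than the nickel alloy if both were free. The rigid plates force a common final length, so the bronze is put into tension and the nickel alloy into compression, with equal and opposite forces P (no external load).
Equating the net (thermal + elastic) strains gives |α₁ − α₂|·ΔT = P·[1/(A₁E₁) + 1/(A₂E₂)].
|α₁ − α₂|·ΔT = 4.1×10⁻⁶ × 111 = 0.0004551.
1/(A₁E₁) + 1/(A₂E₂) = 1/(2400×199×10³) + 1/(475×109×10³) = 2.141×10⁻⁸ N⁻¹.
P = 0.0004551 / 2.141×10⁻⁸ = 21260 N = 21.26 kN.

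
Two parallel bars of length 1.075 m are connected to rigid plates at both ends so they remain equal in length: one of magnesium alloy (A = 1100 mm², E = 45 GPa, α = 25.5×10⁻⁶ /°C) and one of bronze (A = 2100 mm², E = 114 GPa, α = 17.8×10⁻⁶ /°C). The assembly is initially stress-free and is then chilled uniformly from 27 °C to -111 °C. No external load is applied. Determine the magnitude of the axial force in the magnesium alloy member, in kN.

P ≈ 43.6 kN (tensile in the magnesium alloy)

The magnesium alloy has the larger α, so on cooling it would change length more than the bronze if both were free. The rigid plates force a common final length, so the magnesium alloy is put into tension and the bronze into compression, with equal and opposite forces P (no external load).
Compatibility of the two members (thermal + elastic change equal): (α₁ − α₂)ΔT = P·[1/(A₁E₁) + 1/(A₂E₂)].
|α₁ − α₂|·ΔT = 7.7×10⁻⁶ × 138 = 0.001063.
1/(A₁E₁) + 1/(A₂E₂) = 1/(1100×45×10³) + 1/(2100×114×10³) = 2.438×10⁻⁸ N⁻¹.
So P = 0.001063 / 2.438×10⁻⁸ = 43.59 kN.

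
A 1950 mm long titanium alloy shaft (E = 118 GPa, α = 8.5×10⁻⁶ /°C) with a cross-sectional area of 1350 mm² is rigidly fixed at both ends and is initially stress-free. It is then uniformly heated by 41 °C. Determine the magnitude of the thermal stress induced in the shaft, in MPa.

σ ≈ 41.1 MPa (compressive)

Because both ends are immovable the net strain is zero, and the suppressed thermal strain is αΔT = 8.5×10⁻⁶ × 41 = 348.5×10⁻⁶.
Hence σ = E·αΔT = 118×10³ × 348.5×10⁻⁶ = 41.12 MPa, compressive.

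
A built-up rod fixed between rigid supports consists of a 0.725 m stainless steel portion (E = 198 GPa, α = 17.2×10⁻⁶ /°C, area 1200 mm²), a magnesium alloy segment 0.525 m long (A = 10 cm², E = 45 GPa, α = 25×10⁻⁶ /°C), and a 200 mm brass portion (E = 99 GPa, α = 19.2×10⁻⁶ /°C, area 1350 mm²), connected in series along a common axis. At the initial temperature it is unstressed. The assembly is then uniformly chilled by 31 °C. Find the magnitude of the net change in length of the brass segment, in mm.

|ΔL| ≈ 0.0348 mm

Free thermal contraction of the whole bar: Σ αᵢΔT Lᵢ = 17.2×10⁻⁶×31×725 + 25×10⁻⁶×31×525 + 19.2×10⁻⁶×31×200 = 0.9125 mm.
The rigid supports impose zero overall length change; the single axial force P common to all segments must satisfy P Σ Lᵢ/(AᵢEᵢ) = δ_free.
Σ Lᵢ/(AᵢEᵢ) = 725/(1200×198×10³) + 525/(1000×45×10³) + 200/(1350×99×10³) = 1.621×10⁻⁵ mm/N.
P = 0.9125 / 1.621×10⁻⁵ = 56280 N = 56.28 kN, tensile.
For the brass segment, free thermal change = 19.2×10⁻⁶×31×200 = 0.119 mm and elastic change from P = 56280×200/(1350×99×10³) = 0.08421 mm; these oppose, so the net change is 0.0348 mm (segment shortens).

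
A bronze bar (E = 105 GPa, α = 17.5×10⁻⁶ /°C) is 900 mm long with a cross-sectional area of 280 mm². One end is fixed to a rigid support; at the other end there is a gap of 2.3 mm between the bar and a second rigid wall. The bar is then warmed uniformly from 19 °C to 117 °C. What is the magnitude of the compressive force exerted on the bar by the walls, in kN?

Unrestrained expansion: δ_free = αΔT L = 17.5×10⁻⁶ × 98 × 900 = 1.543 mm.
Since δ_free = 1.54 mm is less than the 2.3 mm gap, the bar never touches the wall. No axial force develops.

P ≈ 0 kN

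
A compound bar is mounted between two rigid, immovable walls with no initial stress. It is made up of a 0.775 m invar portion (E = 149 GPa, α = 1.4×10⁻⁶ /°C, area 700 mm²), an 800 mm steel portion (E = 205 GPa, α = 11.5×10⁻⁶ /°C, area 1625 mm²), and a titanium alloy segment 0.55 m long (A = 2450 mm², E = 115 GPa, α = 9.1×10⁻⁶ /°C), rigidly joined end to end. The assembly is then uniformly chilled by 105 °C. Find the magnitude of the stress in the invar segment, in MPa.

With the walls removed the bar would change length by δ_free = Σ αᵢΔT Lᵢ = 1.4×10⁻⁶×105×775 + 11.5×10⁻⁶×105×800 + 9.1×10⁻⁶×105×550 = 1.605 mm.
The walls prevent any net length change, so an axial force P (same in every segment) develops. Compatibility: P · Σ Lᵢ/(AᵢEᵢ) = δ_free.
The series flexibility is Σ Lᵢ/(AᵢEᵢ) = 775/(700×149×10³) + 800/(1625×205×10³) + 550/(2450×115×10³) = 1.178×10⁻⁵ mm/N.
Hence P = δ_free / Σ(L/AE) = 1.605/1.178×10⁻⁵ = 136.2 kN (tensile).
σ_{invar} = P / A = 136200 / 700 = 194.6 MPa.

σ ≈ 195 MPa (tensile)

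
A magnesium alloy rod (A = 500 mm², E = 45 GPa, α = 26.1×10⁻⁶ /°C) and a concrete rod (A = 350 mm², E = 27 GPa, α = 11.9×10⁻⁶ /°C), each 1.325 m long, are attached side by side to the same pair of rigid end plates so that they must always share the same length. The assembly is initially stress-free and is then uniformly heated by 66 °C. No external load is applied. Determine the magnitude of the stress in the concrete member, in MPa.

Equilibrium of a rigid end plate with no external load gives equal and opposite internal forces ±P in the two members. Since α_{magnesium alloy} > α_{concrete}, heating drives the magnesium alloy into compression and the concrete into tension.
Compatibility of the two members (thermal + elastic change equal): (α₁ − α₂)ΔT = P·[1/(A₁E₁) + 1/(A₂E₂)].
|α₁ − α₂|·ΔT = 14.2×10⁻⁶ × 66 = 0.0009372.
1/(A₁E₁) + 1/(A₂E₂) = 1/(500×45×10³) + 1/(350×27×10³) = 1.503×10⁻⁷ N⁻¹.
So P = 0.0009372 / 1.503×10⁻⁷ = 6.237 kN.
σ_{concrete} = P/A₂ = 6237/350 = 17.82 MPa, tensile.

σ ≈ 17.8 MPa (tensile)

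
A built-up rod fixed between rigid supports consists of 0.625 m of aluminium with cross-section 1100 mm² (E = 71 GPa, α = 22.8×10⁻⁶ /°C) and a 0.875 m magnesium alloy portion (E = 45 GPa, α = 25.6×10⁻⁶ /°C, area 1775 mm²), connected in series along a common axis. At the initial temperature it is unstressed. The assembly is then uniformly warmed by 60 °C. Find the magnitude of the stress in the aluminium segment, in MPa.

If the supports were absent, the total length change would be Σ αᵢΔT Lᵢ = 22.8×10⁻⁶×60×625 + 25.6×10⁻⁶×60×875 = 2.199 mm.
The walls prevent any net length change, so an axial force P (same in every segment) develops. Compatibility: P · Σ Lᵢ/(AᵢEᵢ) = δ_free.
Σ Lᵢ/(AᵢEᵢ) = 625/(1100×71×10³) + 875/(1775×45×10³) = 1.896×10⁻⁵ mm/N.
Hence P = δ_free / Σ(L/AE) = 2.199/1.896×10⁻⁵ = 116 kN (compressive).
σ_{aluminium} = P / A = 116000 / 1100 = 105.5 MPa.

σ ≈ 105 MPa (compressive)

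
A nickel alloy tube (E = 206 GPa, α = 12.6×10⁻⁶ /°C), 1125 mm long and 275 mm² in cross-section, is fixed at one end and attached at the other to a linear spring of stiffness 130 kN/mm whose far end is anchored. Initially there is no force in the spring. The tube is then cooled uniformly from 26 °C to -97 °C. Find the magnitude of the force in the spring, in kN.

P ≈ 63.3 kN

If the spring were absent the tube would shorten by αΔT L = 12.6×10⁻⁶ × 123 × 1125 = 1.744 mm.
With a force P in the spring, the elastic change of the tube is PL/(AE) and that of the spring is P/k; compatibility requires their sum to equal δ_free.
So P = δ_free / [L/(AE) + 1/k] = 1.744 / [ 1125/(275×206×10³) + 1/(130×10³) ].
P = 1.744 / 2.755×10⁻⁵ = 63280 N.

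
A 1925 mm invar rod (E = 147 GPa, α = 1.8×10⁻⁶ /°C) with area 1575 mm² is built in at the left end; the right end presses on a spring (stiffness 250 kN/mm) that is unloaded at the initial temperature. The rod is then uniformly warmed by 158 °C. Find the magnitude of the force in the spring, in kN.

Free thermal expansion: δ_free = αΔT L = 1.8×10⁻⁶ × 158 × 1925 = 0.5475 mm.
Let P be the compressive force at the spring. The rod shortens elastically by PL/(AE) and the spring compresses by P/k; together these equal δ_free.
So P = δ_free / [L/(AE) + 1/k] = 0.5475 / [ 1925/(1575×147×10³) + 1/(250×10³) ].
P = 0.5475 / 1.231×10⁻⁵ = 44460 N.

P ≈ 44.5 kN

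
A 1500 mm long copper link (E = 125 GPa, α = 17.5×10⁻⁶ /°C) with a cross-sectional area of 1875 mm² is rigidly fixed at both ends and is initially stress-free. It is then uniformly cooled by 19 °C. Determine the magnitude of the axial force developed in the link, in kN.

P ≈ 77.9 kN (tensile)

With zero net strain, σ = E·αΔT = 125 GPa × 17.5×10⁻⁶ × 19 = 41.56 MPa.
P = AEαΔT = 1875 × 125×10³ × 17.5×10⁻⁶ × 19 = 77.93 kN (tensile).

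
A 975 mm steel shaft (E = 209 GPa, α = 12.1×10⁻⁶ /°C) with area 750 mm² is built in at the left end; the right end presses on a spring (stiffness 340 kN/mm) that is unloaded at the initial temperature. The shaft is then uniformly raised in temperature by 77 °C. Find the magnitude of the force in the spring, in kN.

P ≈ 99.2 kN

If the spring were absent the shaft would lengthen by αΔT L = 12.1×10⁻⁶ × 77 × 975 = 0.9084 mm.
With a force P in the spring, the elastic change of the shaft is PL/(AE) and that of the spring is P/k; compatibility requires their sum to equal δ_free.
P [ L/(AE) + 1/k ] = δ_free → P [ 975/(750×209×10³) + 1/(340×10³) ] = 0.9084.
P = 0.9084 / 9.161×10⁻⁶ = 99160 N.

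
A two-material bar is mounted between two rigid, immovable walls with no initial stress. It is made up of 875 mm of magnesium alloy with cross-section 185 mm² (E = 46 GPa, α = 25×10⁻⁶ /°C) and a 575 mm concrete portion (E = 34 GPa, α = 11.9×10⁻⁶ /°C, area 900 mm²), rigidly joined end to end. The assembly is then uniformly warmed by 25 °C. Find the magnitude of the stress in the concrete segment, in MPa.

σ ≈ 6.56 MPa (compressive)

If the supports were absent, the total length change would be Σ αᵢΔT Lᵢ = 25×10⁻⁶×25×875 + 11.9×10⁻⁶×25×575 = 0.7179 mm.
The rigid supports impose zero overall length change; the single axial force P common to all segments must satisfy P Σ Lᵢ/(AᵢEᵢ) = δ_free.
Σ Lᵢ/(AᵢEᵢ) = 875/(185×46×10³) + 575/(900×34×10³) = 0.0001216 mm/N.
Hence P = δ_free / Σ(L/AE) = 0.7179/0.0001216 = 5.904 kN (compressive).
σ_{concrete} = P / A = 5904 / 900 = 6.56 MPa.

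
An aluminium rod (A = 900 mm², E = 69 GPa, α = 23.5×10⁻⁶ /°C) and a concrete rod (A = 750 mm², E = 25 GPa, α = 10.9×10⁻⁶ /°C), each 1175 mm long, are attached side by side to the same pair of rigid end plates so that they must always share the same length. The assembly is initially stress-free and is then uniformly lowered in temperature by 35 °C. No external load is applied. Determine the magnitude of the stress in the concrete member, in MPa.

Both members must finish at the same length. With the larger α, the aluminium tends to over-contract; the plates restrain it, putting the aluminium in tension and the concrete in compression. With no external load the two internal forces are equal and opposite, magnitude P.
Compatibility of the two members (thermal + elastic change equal): (α₁ − α₂)ΔT = P·[1/(A₁E₁) + 1/(A₂E₂)].
|α₁ − α₂|·ΔT = 12.6×10⁻⁶ × 35 = 0.000441.
1/(A₁E₁) + 1/(A₂E₂) = 1/(900×69×10³) + 1/(750×25×10³) = 6.944×10⁻⁸ N⁻¹.
P = 0.000441 / 6.944×10⁻⁸ = 6351 N = 6.351 kN.
σ_{concrete} = P/A₂ = 6351/750 = 8.468 MPa, compressive.

σ ≈ 8.47 MPa (compressive)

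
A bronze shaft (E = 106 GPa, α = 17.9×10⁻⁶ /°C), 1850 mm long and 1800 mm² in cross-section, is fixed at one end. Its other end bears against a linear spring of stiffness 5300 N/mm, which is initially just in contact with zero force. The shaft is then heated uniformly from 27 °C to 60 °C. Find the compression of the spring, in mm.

δ ≈ 1.04 mm

The unrestrained thermal change is αΔT L = 17.9×10⁻⁶ × 33 × 1850 = 1.093 mm.
With a force P in the spring, the elastic change of the shaft is PL/(AE) and that of the spring is P/k; compatibility requires their sum to equal δ_free.
P [ L/(AE) + 1/k ] = δ_free → P [ 1850/(1800×106×10³) + 1/(5300) ] = 1.093.
P = 1.093 / 0.0001984 = 5509 N.
Spring compression = P/k = 5509/(5300) = 1.039 mm.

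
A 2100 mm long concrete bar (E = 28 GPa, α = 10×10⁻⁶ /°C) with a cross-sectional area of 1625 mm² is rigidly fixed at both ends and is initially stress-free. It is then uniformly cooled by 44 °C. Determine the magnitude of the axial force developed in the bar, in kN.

P ≈ 20 kN (tensile)

Full restraint means ε = 0, so the stress is σ = EαΔT = 28×10³ × 10×10⁻⁶ × 44 = 12.32 MPa.
P = AEαΔT = 1625 × 28×10³ × 10×10⁻⁶ × 44 = 20.02 kN (tensile).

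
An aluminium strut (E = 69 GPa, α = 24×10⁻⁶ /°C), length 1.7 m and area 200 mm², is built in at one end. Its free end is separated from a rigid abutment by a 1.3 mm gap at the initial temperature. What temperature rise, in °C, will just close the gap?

The gap closes when αΔT L = 1.3 mm, since the strut is still unstressed at that instant.
So ΔT = g/(αL) = 1.3/(24×10⁻⁶ × 1700) = 31.86 °C.

ΔT ≈ 31.9 °C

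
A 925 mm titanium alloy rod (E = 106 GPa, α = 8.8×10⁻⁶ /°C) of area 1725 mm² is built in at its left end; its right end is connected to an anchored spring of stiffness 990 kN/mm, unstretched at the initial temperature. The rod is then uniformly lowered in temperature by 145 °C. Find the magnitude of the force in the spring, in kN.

If the spring were absent the rod would shorten by αΔT L = 8.8×10⁻⁶ × 145 × 925 = 1.18 mm.
With a force P in the spring, the elastic change of the rod is PL/(AE) and that of the spring is P/k; compatibility requires their sum to equal δ_free.
So P = δ_free / [L/(AE) + 1/k] = 1.18 / [ 925/(1725×106×10³) + 1/(990×10³) ].
P = 1.18 / 6.069×10⁻⁶ = 194500 N.

P ≈ 194 kN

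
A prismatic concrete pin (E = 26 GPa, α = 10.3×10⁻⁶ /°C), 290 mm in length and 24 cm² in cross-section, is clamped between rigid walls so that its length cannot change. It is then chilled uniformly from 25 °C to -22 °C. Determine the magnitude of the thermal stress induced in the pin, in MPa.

σ ≈ 12.6 MPa (tensile)

Because both ends are immovable the net strain is zero, and the suppressed thermal strain is αΔT = 10.3×10⁻⁶ × 47 = 484.1×10⁻⁶.
σ = EαΔT = 26×10³ × 10.3×10⁻⁶ × 47 = 12.59 MPa (tensile; the pin is trying to contract).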